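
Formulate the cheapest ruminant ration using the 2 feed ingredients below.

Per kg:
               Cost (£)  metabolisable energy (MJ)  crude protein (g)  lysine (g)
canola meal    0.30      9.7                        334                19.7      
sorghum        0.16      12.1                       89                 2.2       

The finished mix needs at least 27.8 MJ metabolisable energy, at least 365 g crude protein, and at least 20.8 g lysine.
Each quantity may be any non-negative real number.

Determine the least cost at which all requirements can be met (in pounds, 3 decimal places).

£0.518

This is a linear program. Let x1 = kg of canola meal, x2 = kg of sorghum.
Minimize 0.3x1 + 0.16x2 with:
  9.7x1 + 12.1x2 ≥ 27.8   (metabolisable energy)
  334x1 + 89x2 ≥ 365   (crude protein)
  19.7x1 + 2.2x2 ≥ 20.8   (lysine)
  x1, x2 ≥ 0.
Both inputs are positive at the optimum. The metabolisable energy and lysine requirements are met with equality.
Optimal quantities: canola meal = 0.8779 kg, sorghum = 1.594 kg.
Total cost: 0.3·0.8779 + 0.16·1.594 = 0.51841.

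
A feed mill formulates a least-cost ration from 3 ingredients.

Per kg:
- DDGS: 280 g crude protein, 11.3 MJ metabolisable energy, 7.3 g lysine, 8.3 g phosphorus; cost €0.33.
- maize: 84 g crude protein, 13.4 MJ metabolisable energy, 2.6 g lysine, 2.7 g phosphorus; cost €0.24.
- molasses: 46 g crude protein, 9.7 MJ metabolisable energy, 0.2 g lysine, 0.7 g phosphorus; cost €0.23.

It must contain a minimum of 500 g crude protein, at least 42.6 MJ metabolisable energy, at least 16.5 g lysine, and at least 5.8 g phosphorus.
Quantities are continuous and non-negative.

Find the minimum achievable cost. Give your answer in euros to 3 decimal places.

Let x1 = kg of DDGS, x2 = kg of maize, x3 = kg of molasses.
Minimise 0.33x1 + 0.24x2 + 0.23x3 subject to:
  280x1 + 84x2 + 46x3 ≥ 500   (crude protein)
  11.3x1 + 13.4x2 + 9.7x3 ≥ 42.6   (metabolisable energy)
  7.3x1 + 2.6x2 + 0.2x3 ≥ 16.5   (lysine)
  8.3x1 + 2.7x2 + 0.7x3 ≥ 5.8   (phosphorus)
  x1, x2, x3 ≥ 0.
The cheapest feasible vertex uses only DDGS, maize; molasses is not used. There the metabolisable energy and lysine constraints are tight.
Optimal quantities: DDGS = 1.612 kg, maize = 1.82 kg.
Objective = 0.33·1.612 + 0.24·1.82 = 0.96876.

€0.969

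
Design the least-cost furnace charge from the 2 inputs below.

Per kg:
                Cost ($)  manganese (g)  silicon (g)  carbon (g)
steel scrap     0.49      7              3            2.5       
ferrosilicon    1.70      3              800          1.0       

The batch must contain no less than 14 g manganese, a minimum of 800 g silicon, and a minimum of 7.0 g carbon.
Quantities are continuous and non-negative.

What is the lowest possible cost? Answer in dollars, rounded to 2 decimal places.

Set it up as a linear program. Let x1 = kg of steel scrap, x2 = kg of ferrosilicon.
Minimize 0.49x1 + 1.7x2 with:
  7x1 + 3x2 ≥ 14   (manganese)
  3x1 + 800x2 ≥ 800   (silicon)
  2.5x1 + 1x2 ≥ 7   (carbon)
  x1, x2 ≥ 0.
Both inputs are positive at the optimum. There the silicon and carbon constraints are tight.
Optimal quantities: steel scrap = 2.404 kg, ferrosilicon = 0.991 kg.
Cost = 0.49·2.404 + 1.7·0.991 = 2.8627.

$2.86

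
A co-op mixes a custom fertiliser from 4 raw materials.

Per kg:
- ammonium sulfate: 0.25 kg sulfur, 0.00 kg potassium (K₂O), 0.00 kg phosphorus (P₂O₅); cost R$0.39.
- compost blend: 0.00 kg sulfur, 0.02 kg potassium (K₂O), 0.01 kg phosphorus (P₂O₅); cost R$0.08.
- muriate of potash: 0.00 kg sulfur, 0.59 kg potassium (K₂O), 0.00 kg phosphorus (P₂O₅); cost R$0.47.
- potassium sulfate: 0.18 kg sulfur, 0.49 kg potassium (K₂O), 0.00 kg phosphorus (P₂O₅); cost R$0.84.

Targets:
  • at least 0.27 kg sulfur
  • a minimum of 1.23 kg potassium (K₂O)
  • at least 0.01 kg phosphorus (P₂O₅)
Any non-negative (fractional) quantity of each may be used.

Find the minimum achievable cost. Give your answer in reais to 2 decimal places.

Treat it as an LP. Let x1 = kg of ammonium sulfate, x2 = kg of compost blend, x3 = kg of muriate of potash, x4 = kg of potassium sulfate.
min 0.39x1 + 0.08x2 + 0.47x3 + 0.84x4 subject to:
  0.25x1 + 0.18x4 ≥ 0.27   (sulfur)
  0.02x2 + 0.59x3 + 0.49x4 ≥ 1.23   (potassium (K₂O))
  0.01x2 ≥ 0.01   (phosphorus (P₂O₅))
  x1, x2, x3, x4 ≥ 0.
At the optimum only ammonium sulfate, compost blend, muriate of potash are positive (potassium sulfate = 0). Binding constraints: sulfur, potassium (K₂O), phosphorus (P₂O₅).
That vertex is x1 = 1.08, x2 = 1, x3 = 2.051.
Cost = 0.39·1.08 + 0.08·1 + 0.47·2.051 = 1.4652.

R$1.47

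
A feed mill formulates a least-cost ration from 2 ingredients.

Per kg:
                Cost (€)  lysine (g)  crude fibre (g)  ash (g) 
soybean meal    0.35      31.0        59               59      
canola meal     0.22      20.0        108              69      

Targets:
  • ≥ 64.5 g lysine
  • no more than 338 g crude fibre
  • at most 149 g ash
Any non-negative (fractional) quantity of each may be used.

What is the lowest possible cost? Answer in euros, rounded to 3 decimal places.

Set it up as a linear program. Let x1 = kg of soybean meal, x2 = kg of canola meal.
Minimize 0.35x1 + 0.22x2 with:
  31x1 + 20x2 ≥ 64.5   (lysine)
  59x1 + 108x2 ≤ 338   (crude fibre)
  59x1 + 69x2 ≤ 149   (ash)
  x1, x2 ≥ 0.
Both inputs are positive at the optimum. The lysine and ash requirements are met with equality.
So soybean meal = 1.533 kg, canola meal = 0.8483 kg.
Objective = 0.35·1.533 + 0.22·0.8483 = 0.72318.

€0.723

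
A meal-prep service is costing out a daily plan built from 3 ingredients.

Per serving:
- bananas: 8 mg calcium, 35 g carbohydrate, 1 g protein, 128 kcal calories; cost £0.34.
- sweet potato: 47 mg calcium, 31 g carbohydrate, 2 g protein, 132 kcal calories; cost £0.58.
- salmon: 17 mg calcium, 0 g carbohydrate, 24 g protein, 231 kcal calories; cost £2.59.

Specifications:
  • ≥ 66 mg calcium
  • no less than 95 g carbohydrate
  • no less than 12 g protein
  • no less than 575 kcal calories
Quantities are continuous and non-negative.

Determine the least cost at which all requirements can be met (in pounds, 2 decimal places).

£2.30

Treat it as an LP. Let x1 = servings of bananas, x2 = servings of sweet potato, x3 = servings of salmon.
min 0.34x1 + 0.58x2 + 2.59x3 subject to:
  8x1 + 47x2 + 17x3 ≥ 66   (calcium)
  35x1 + 31x2 ≥ 95   (carbohydrate)
  1x1 + 2x2 + 24x3 ≥ 12   (protein)
  128x1 + 132x2 + 231x3 ≥ 575   (calories)
  x1, x2, x3 ≥ 0.
The optimal mix uses every input. The calcium, protein, calories requirements are met with equality.
That vertex is x1 = 3.162, x2 = 0.7556, x3 = 0.3053.
Cost = 0.34·3.162 + 0.58·0.7556 + 2.59·0.3053 = 2.3041.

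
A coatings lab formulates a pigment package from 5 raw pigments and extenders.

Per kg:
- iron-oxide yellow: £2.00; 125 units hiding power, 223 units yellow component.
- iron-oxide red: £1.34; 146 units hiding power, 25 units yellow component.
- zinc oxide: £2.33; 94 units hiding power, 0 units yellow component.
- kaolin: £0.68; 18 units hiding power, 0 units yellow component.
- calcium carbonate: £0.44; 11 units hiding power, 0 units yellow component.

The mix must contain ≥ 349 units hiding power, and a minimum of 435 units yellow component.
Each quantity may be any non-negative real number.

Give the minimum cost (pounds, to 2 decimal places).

Set it up as a linear program. Let x1 = kg of iron-oxide yellow, x2 = kg of iron-oxide red, x3 = kg of zinc oxide, x4 = kg of kaolin, x5 = kg of calcium carbonate.
Minimise 2x1 + 1.34x2 + 2.33x3 + 0.68x4 + 0.44x5 subject to:
  125x1 + 146x2 + 94x3 + 18x4 + 11x5 ≥ 349   (hiding power)
  223x1 + 25x2 ≥ 435   (yellow component)
  x1, x2, x3, x4, x5 ≥ 0.
The optimal basis is {iron-oxide yellow, iron-oxide red}; zinc oxide, kaolin, calcium carbonate drop out. The hiding power and yellow component requirements are met with equality.
Solving gives x1 = 1.861, x2 = 0.7968.
Objective = 2·1.861 + 1.34·0.7968 = 4.7897.

£4.79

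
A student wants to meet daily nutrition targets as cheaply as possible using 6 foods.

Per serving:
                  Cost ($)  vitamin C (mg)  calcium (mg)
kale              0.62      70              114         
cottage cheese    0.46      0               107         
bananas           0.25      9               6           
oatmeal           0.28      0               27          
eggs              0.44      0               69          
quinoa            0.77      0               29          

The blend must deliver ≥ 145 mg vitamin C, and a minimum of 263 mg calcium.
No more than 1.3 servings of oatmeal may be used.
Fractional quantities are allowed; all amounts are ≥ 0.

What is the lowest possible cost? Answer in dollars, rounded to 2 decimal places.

$1.40

Treat it as an LP. Let x1 = servings of kale, x2 = servings of cottage cheese, x3 = servings of bananas, x4 = servings of oatmeal, x5 = servings of eggs, x6 = servings of quinoa.
Minimise 0.62x1 + 0.46x2 + 0.25x3 + 0.28x4 + 0.44x5 + 0.77x6 s.t.:
  70x1 + 9x3 ≥ 145   (vitamin C)
  114x1 + 107x2 + 6x3 + 27x4 + 69x5 + 29x6 ≥ 263   (calcium)
  x4 ≤ 1.3
  x1, x2, x3, x4, x5, x6 ≥ 0.
The cheapest feasible vertex uses only kale, cottage cheese; bananas, oatmeal, eggs, quinoa are not used. The vitamin C and calcium requirements are met with equality.
That vertex is x1 = 2.071, x2 = 0.251.
Cost = 0.62·2.071 + 0.46·0.251 = 1.3995.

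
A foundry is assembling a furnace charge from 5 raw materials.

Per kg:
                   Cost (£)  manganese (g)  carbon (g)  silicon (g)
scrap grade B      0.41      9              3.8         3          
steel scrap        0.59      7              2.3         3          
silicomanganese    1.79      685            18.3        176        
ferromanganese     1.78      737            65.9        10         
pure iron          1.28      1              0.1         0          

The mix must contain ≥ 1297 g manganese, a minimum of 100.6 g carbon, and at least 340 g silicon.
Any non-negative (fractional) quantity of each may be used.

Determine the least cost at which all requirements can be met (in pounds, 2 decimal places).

£5.15

This is a linear program. Let x1 = kg of scrap grade B, x2 = kg of steel scrap, x3 = kg of silicomanganese, x4 = kg of ferromanganese, x5 = kg of pure iron.
Minimize 0.41x1 + 0.59x2 + 1.79x3 + 1.78x4 + 1.28x5 s.t.:
  9x1 + 7x2 + 685x3 + 737x4 + 1x5 ≥ 1297   (manganese)
  3.8x1 + 2.3x2 + 18.3x3 + 65.9x4 + 0.1x5 ≥ 100.6   (carbon)
  3x1 + 3x2 + 176x3 + 10x4 ≥ 340   (silicon)
  x1, x2, x3, x4, x5 ≥ 0.
At the optimum only silicomanganese, ferromanganese are positive (scrap grade B, steel scrap, pure iron = 0). Binding constraints: carbon and silicon.
That vertex is x3 = 1.875, x4 = 1.006.
Total cost: 1.79·1.875 + 1.78·1.006 = 5.1469.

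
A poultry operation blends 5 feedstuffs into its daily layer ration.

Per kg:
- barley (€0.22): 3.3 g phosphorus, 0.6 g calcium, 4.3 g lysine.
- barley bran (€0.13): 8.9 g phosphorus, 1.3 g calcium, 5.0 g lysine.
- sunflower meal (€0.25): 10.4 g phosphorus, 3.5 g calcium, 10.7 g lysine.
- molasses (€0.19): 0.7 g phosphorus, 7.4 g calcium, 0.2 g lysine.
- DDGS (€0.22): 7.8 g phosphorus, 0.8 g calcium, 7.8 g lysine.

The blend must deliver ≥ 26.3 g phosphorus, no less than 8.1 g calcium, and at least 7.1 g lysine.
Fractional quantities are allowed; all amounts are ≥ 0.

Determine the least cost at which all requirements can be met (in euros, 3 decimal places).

€0.489

Let x1 = kg of barley, x2 = kg of barley bran, x3 = kg of sunflower meal, x4 = kg of molasses, x5 = kg of DDGS.
Minimize 0.22x1 + 0.13x2 + 0.25x3 + 0.19x4 + 0.22x5 s.t.:
  3.3x1 + 8.9x2 + 10.4x3 + 0.7x4 + 7.8x5 ≥ 26.3   (phosphorus)
  0.6x1 + 1.3x2 + 3.5x3 + 7.4x4 + 0.8x5 ≥ 8.1   (calcium)
  4.3x1 + 5x2 + 10.7x3 + 0.2x4 + 7.8x5 ≥ 7.1   (lysine)
  x1, x2, x3, x4, x5 ≥ 0.
The minimum-cost mix takes nothing from barley, sunflower meal, DDGS — only barley bran, molasses. The phosphorus and calcium requirements are met with equality.
Solving gives x2 = 2.909, x4 = 0.5835.
Hence cost = 0.13·2.909 + 0.19·0.5835 = €0.48904.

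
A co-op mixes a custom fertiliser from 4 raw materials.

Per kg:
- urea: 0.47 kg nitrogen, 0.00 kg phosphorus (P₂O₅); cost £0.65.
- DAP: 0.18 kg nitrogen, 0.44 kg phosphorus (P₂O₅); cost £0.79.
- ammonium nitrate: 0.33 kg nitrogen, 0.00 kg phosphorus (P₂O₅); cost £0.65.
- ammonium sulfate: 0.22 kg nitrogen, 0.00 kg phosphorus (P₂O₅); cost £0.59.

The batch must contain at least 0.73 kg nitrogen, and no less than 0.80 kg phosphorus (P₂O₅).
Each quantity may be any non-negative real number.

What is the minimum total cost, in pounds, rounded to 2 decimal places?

Treat it as an LP. Let x1 = kg of urea, x2 = kg of DAP, x3 = kg of ammonium nitrate, x4 = kg of ammonium sulfate.
min 0.65x1 + 0.79x2 + 0.65x3 + 0.59x4 with:
  0.47x1 + 0.18x2 + 0.33x3 + 0.22x4 ≥ 0.73   (nitrogen)
  0.44x2 ≥ 0.8   (phosphorus (P₂O₅))
  x1, x2, x3, x4 ≥ 0.
The cheapest feasible vertex uses only urea, DAP; ammonium nitrate, ammonium sulfate are not used. The nitrogen and phosphorus (P₂O₅) requirements are met with equality.
Optimal quantities: urea = 0.8569 kg, DAP = 1.818 kg.
Total cost: 0.65·0.8569 + 0.79·1.818 = 1.9932.

£1.99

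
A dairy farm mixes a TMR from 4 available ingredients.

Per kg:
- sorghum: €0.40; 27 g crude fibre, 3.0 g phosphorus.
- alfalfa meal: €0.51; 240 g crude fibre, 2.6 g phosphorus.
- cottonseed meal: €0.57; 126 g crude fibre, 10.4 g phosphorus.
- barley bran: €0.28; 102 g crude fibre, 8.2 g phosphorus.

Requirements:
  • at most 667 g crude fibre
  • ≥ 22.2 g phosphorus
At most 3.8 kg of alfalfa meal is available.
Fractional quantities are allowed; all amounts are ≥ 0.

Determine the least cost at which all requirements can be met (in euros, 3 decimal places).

€0.758

Set it up as a linear program. Let x1 = kg of sorghum, x2 = kg of alfalfa meal, x3 = kg of cottonseed meal, x4 = kg of barley bran.
Minimize 0.4x1 + 0.51x2 + 0.57x3 + 0.28x4 s.t.:
  27x1 + 240x2 + 126x3 + 102x4 ≤ 667   (crude fibre)
  3x1 + 2.6x2 + 10.4x3 + 8.2x4 ≥ 22.2   (phosphorus)
  x2 ≤ 3.8
  x1, x2, x3, x4 ≥ 0.
The minimum-cost mix takes nothing from sorghum, alfalfa meal, cottonseed meal — only barley bran. The phosphorus requirement is met with equality.
Solving gives x4 = 2.707.
Total cost: 0.28·2.707 = 0.75796.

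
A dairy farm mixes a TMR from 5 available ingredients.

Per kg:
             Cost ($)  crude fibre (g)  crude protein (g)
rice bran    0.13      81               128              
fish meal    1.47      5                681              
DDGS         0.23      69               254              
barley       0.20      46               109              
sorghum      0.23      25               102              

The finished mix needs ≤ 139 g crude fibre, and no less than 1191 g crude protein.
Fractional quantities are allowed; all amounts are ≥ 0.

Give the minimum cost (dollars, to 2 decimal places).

$1.95

This is a linear program. Let x1 = kg of rice bran, x2 = kg of fish meal, x3 = kg of DDGS, x4 = kg of barley, x5 = kg of sorghum.
min 0.13x1 + 1.47x2 + 0.23x3 + 0.2x4 + 0.23x5 subject to:
  81x1 + 5x2 + 69x3 + 46x4 + 25x5 ≤ 139   (crude fibre)
  128x1 + 681x2 + 254x3 + 109x4 + 102x5 ≥ 1191   (crude protein)
  x1, x2, x3, x4, x5 ≥ 0.
The cheapest feasible vertex uses only fish meal, DDGS; rice bran, barley, sorghum are not used. There the crude fibre and crude protein constraints are tight.
Optimal quantities: fish meal = 1.025 kg, DDGS = 1.94 kg.
Cost = 1.47·1.025 + 0.23·1.94 = 1.9530.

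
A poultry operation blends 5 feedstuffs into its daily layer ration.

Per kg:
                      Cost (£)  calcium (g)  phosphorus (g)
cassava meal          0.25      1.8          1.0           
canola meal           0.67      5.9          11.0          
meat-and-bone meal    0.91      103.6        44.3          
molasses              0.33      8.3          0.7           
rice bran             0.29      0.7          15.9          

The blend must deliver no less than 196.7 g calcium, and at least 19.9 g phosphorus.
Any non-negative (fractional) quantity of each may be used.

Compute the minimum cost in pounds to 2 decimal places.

£1.73

This is a linear program. Let x1 = kg of cassava meal, x2 = kg of canola meal, x3 = kg of meat-and-bone meal, x4 = kg of molasses, x5 = kg of rice bran.
Minimize 0.25x1 + 0.67x2 + 0.91x3 + 0.33x4 + 0.29x5 subject to:
  1.8x1 + 5.9x2 + 103.6x3 + 8.3x4 + 0.7x5 ≥ 196.7   (calcium)
  1x1 + 11x2 + 44.3x3 + 0.7x4 + 15.9x5 ≥ 19.9   (phosphorus)
  x1, x2, x3, x4, x5 ≥ 0.
The cheapest feasible vertex uses only meat-and-bone meal; cassava meal, canola meal, molasses, rice bran are not used. There the calcium constraint is tight.
That vertex is x3 = 1.899.
Objective = 0.91·1.899 = 1.7281.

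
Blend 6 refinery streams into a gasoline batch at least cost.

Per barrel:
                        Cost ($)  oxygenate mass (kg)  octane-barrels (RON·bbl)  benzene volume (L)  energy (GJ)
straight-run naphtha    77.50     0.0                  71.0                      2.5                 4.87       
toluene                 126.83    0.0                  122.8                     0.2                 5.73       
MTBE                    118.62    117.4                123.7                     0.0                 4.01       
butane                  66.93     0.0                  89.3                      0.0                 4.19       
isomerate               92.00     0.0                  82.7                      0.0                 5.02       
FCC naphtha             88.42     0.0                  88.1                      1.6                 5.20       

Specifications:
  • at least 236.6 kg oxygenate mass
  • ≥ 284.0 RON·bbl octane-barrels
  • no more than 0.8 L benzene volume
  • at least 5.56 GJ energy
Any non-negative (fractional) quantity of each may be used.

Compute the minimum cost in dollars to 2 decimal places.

$265.07

This is a linear program. Let x1 = barrels of straight-run naphtha, x2 = barrels of toluene, x3 = barrels of MTBE, x4 = barrels of butane, x5 = barrels of isomerate, x6 = barrels of FCC naphtha.
Minimise 77.5x1 + 126.83x2 + 118.62x3 + 66.93x4 + 92x5 + 88.42x6 with:
  117.4x3 ≥ 236.6   (oxygenate mass)
  71x1 + 122.8x2 + 123.7x3 + 89.3x4 + 82.7x5 + 88.1x6 ≥ 284   (octane-barrels)
  2.5x1 + 0.2x2 + 1.6x6 ≤ 0.8   (benzene volume)
  4.87x1 + 5.73x2 + 4.01x3 + 4.19x4 + 5.02x5 + 5.2x6 ≥ 5.56   (energy)
  x1, x2, x3, x4, x5, x6 ≥ 0.
The optimal basis is {MTBE, butane}; straight-run naphtha, toluene, isomerate, FCC naphtha drop out. There the oxygenate mass and octane-barrels constraints are tight.
So MTBE = 2.0153 barrels, butane = 0.38862 barrels.
Cost = 118.62·2.0153 + 66.93·0.38862 = 265.0652.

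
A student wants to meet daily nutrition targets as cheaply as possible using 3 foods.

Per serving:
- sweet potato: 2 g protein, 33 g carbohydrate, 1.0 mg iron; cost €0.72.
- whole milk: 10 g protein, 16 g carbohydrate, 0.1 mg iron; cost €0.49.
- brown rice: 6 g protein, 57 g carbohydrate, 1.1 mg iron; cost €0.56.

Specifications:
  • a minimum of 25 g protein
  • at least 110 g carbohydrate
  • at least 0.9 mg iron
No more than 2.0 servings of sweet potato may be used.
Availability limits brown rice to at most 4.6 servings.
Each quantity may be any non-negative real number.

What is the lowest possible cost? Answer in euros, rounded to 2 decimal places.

€1.62

Set it up as a linear program. Let x1 = servings of sweet potato, x2 = servings of whole milk, x3 = servings of brown rice.
Minimize 0.72x1 + 0.49x2 + 0.56x3 subject to:
  2x1 + 10x2 + 6x3 ≥ 25   (protein)
  33x1 + 16x2 + 57x3 ≥ 110   (carbohydrate)
  1x1 + 0.1x2 + 1.1x3 ≥ 0.9   (iron)
  x1 ≤ 2
  x3 ≤ 4.6
  x1, x2, x3 ≥ 0.
The minimum-cost mix takes nothing from sweet potato — only whole milk, brown rice. There the protein and carbohydrate constraints are tight.
Solving gives x2 = 1.614, x3 = 1.477.
Cost = 0.49·1.614 + 0.56·1.477 = 1.6180.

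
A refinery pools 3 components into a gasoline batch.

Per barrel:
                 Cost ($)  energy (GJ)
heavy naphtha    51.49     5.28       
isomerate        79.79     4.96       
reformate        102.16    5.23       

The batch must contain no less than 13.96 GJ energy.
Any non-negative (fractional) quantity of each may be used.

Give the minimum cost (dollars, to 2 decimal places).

Let x1 = barrels of heavy naphtha, x2 = barrels of isomerate, x3 = barrels of reformate.
Minimise 51.49x1 + 79.79x2 + 102.16x3 s.t.:
  5.28x1 + 4.96x2 + 5.23x3 ≥ 13.96   (energy)
  x1, x2, x3 ≥ 0.
The minimum-cost mix takes nothing from isomerate, reformate — only heavy naphtha. Binding constraint: energy.
Solving gives x1 = 2.644.
Total cost: 51.49·2.644 = 136.1396.

$136.14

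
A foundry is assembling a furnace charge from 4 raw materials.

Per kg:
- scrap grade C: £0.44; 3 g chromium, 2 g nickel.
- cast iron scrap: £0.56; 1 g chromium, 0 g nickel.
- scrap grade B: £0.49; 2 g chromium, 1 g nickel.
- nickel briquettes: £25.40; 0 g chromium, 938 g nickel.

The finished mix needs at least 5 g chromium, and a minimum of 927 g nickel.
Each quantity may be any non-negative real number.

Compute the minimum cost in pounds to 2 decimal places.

Set it up as a linear program. Let x1 = kg of scrap grade C, x2 = kg of cast iron scrap, x3 = kg of scrap grade B, x4 = kg of nickel briquettes.
Minimise 0.44x1 + 0.56x2 + 0.49x3 + 25.4x4 s.t.:
  3x1 + 1x2 + 2x3 ≥ 5   (chromium)
  2x1 + 1x3 + 938x4 ≥ 927   (nickel)
  x1, x2, x3, x4 ≥ 0.
The minimum-cost mix takes nothing from cast iron scrap, scrap grade B — only scrap grade C, nickel briquettes. There the chromium and nickel constraints are tight.
So scrap grade C = 1.6667 kg, nickel briquettes = 0.98472 kg.
Objective = 0.44·1.6667 + 25.4·0.98472 = 25.7452.

£25.75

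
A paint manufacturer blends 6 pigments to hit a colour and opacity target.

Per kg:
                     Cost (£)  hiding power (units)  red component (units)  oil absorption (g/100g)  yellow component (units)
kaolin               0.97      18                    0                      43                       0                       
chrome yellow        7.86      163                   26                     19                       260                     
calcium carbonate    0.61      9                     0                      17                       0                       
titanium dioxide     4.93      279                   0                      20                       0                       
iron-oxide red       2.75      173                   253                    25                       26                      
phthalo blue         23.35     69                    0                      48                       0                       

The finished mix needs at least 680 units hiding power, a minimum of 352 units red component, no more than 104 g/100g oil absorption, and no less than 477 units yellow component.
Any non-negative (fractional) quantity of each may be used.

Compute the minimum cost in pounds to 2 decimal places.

£19.19

Let x1 = kg of kaolin, x2 = kg of chrome yellow, x3 = kg of calcium carbonate, x4 = kg of titanium dioxide, x5 = kg of iron-oxide red, x6 = kg of phthalo blue.
Minimize 0.97x1 + 7.86x2 + 0.61x3 + 4.93x4 + 2.75x5 + 23.35x6 s.t.:
  18x1 + 163x2 + 9x3 + 279x4 + 173x5 + 69x6 ≥ 680   (hiding power)
  26x2 + 253x5 ≥ 352   (red component)
  43x1 + 19x2 + 17x3 + 20x4 + 25x5 + 48x6 ≤ 104   (oil absorption)
  260x2 + 26x5 ≥ 477   (yellow component)
  x1, x2, x3, x4, x5, x6 ≥ 0.
The minimum-cost mix takes nothing from kaolin, calcium carbonate, titanium dioxide, phthalo blue — only chrome yellow, iron-oxide red. The hiding power and yellow component requirements are met with equality.
Solving gives x2 = 1.5915, x5 = 2.4311.
Total cost: 7.86·1.5915 + 2.75·2.4311 = 19.1947.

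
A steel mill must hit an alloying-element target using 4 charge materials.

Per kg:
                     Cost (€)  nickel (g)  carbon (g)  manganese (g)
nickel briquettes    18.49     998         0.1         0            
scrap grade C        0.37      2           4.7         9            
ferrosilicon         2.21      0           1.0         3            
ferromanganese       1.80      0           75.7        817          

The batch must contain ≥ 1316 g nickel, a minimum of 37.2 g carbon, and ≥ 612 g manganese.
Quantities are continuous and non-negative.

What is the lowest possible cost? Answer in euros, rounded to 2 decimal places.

€25.73

Treat it as an LP. Let x1 = kg of nickel briquettes, x2 = kg of scrap grade C, x3 = kg of ferrosilicon, x4 = kg of ferromanganese.
Minimize 18.49x1 + 0.37x2 + 2.21x3 + 1.8x4 s.t.:
  998x1 + 2x2 ≥ 1316   (nickel)
  0.1x1 + 4.7x2 + 1x3 + 75.7x4 ≥ 37.2   (carbon)
  9x2 + 3x3 + 817x4 ≥ 612   (manganese)
  x1, x2, x3, x4 ≥ 0.
The cheapest feasible vertex uses only nickel briquettes, ferromanganese; scrap grade C, ferrosilicon are not used. The nickel and manganese requirements are met with equality.
So nickel briquettes = 1.3186 kg, ferromanganese = 0.74908 kg.
Total cost: 18.49·1.3186 + 1.8·0.74908 = 25.7293.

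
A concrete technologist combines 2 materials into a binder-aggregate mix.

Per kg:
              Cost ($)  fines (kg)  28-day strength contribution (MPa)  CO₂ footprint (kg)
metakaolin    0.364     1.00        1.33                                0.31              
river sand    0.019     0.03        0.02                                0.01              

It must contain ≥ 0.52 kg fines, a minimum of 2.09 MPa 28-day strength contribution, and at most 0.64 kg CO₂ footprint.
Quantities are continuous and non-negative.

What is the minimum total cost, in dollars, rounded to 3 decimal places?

$0.572

Treat it as an LP. Let x1 = kg of metakaolin, x2 = kg of river sand.
min 0.364x1 + 0.019x2 subject to:
  1x1 + 0.03x2 ≥ 0.52   (fines)
  1.33x1 + 0.02x2 ≥ 2.09   (28-day strength contribution)
  0.31x1 + 0.01x2 ≤ 0.64   (CO₂ footprint)
  x1, x2 ≥ 0.
The optimal basis is {metakaolin}; river sand drops out. There the 28-day strength contribution constraint is tight.
That vertex is x1 = 1.571.
Cost = 0.364·1.571 = 0.57184.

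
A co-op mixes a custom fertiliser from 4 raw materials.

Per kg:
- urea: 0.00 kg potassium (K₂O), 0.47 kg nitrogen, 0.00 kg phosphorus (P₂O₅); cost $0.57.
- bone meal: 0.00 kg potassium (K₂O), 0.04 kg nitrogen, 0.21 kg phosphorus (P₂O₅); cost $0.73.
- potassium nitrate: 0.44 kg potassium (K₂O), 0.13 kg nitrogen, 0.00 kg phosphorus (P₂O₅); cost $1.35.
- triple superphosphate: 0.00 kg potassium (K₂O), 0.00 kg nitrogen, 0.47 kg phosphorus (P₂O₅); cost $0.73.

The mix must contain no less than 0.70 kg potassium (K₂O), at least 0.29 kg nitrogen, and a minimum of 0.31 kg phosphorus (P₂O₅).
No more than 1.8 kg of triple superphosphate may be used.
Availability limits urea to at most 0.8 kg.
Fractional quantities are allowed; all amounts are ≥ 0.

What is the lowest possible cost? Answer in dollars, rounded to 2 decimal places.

$2.73

Treat it as an LP. Let x1 = kg of urea, x2 = kg of bone meal, x3 = kg of potassium nitrate, x4 = kg of triple superphosphate.
min 0.57x1 + 0.73x2 + 1.35x3 + 0.73x4 subject to:
  0.44x3 ≥ 0.7   (potassium (K₂O))
  0.47x1 + 0.04x2 + 0.13x3 ≥ 0.29   (nitrogen)
  0.21x2 + 0.47x4 ≥ 0.31   (phosphorus (P₂O₅))
  x4 ≤ 1.8
  x1 ≤ 0.8
  x1, x2, x3, x4 ≥ 0.
At the optimum only urea, potassium nitrate, triple superphosphate are positive (bone meal = 0). The potassium (K₂O), nitrogen, phosphorus (P₂O₅) requirements are met with equality.
Optimal quantities: urea = 0.177 kg, potassium nitrate = 1.591 kg, triple superphosphate = 0.6596 kg.
Total cost: 0.57·0.177 + 1.35·1.591 + 0.73·0.6596 = 2.7302.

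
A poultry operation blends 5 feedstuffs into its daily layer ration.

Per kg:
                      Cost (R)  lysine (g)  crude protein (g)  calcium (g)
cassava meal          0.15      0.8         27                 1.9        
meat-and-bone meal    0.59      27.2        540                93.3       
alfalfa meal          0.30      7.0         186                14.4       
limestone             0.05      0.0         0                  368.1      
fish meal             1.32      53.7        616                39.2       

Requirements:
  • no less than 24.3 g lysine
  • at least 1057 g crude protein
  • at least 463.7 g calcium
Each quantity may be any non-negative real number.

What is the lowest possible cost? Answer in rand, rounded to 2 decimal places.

Treat it as an LP. Let x1 = kg of cassava meal, x2 = kg of meat-and-bone meal, x3 = kg of alfalfa meal, x4 = kg of limestone, x5 = kg of fish meal.
min 0.15x1 + 0.59x2 + 0.3x3 + 0.05x4 + 1.32x5 s.t.:
  0.8x1 + 27.2x2 + 7x3 + 53.7x5 ≥ 24.3   (lysine)
  27x1 + 540x2 + 186x3 + 616x5 ≥ 1057   (crude protein)
  1.9x1 + 93.3x2 + 14.4x3 + 368.1x4 + 39.2x5 ≥ 463.7   (calcium)
  x1, x2, x3, x4, x5 ≥ 0.
The optimal basis is {meat-and-bone meal, limestone}; cassava meal, alfalfa meal, fish meal drop out. There the crude protein and calcium constraints are tight.
So meat-and-bone meal = 1.957 kg, limestone = 0.7636 kg.
Total cost: 0.59·1.957 + 0.05·0.7636 = 1.1928.

R1.19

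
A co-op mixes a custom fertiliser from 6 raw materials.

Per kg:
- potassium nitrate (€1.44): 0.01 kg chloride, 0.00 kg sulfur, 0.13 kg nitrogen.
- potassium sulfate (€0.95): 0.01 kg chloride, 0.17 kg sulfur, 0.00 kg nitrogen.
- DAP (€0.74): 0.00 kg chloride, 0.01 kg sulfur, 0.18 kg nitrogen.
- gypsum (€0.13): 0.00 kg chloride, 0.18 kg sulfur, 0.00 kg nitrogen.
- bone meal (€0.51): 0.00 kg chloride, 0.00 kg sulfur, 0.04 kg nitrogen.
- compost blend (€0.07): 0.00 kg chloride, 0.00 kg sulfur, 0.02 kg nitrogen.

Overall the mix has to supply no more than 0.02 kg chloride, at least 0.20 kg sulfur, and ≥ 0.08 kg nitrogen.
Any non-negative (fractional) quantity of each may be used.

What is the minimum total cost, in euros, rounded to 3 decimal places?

€0.424

This is a linear program. Let x1 = kg of potassium nitrate, x2 = kg of potassium sulfate, x3 = kg of DAP, x4 = kg of gypsum, x5 = kg of bone meal, x6 = kg of compost blend.
Minimize 1.44x1 + 0.95x2 + 0.74x3 + 0.13x4 + 0.51x5 + 0.07x6 s.t.:
  0.01x1 + 0.01x2 ≤ 0.02   (chloride)
  0.17x2 + 0.01x3 + 0.18x4 ≥ 0.2   (sulfur)
  0.13x1 + 0.18x3 + 0.04x5 + 0.02x6 ≥ 0.08   (nitrogen)
  x1, x2, x3, x4, x5, x6 ≥ 0.
The optimal basis is {gypsum, compost blend}; potassium nitrate, potassium sulfate, DAP, bone meal drop out. Binding constraints: sulfur and nitrogen.
Solving gives x4 = 1.111, x6 = 4.
Hence cost = 0.13·1.111 + 0.07·4 = €0.42443.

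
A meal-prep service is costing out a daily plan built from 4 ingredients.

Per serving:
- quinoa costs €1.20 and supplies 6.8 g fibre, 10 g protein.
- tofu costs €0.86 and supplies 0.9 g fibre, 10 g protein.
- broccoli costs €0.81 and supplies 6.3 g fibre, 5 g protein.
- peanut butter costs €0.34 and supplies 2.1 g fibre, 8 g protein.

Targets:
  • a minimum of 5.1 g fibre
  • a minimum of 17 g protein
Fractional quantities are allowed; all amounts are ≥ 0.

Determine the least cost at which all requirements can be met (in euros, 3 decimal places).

€0.799

Let x1 = servings of quinoa, x2 = servings of tofu, x3 = servings of broccoli, x4 = servings of peanut butter.
Minimise 1.2x1 + 0.86x2 + 0.81x3 + 0.34x4 subject to:
  6.8x1 + 0.9x2 + 6.3x3 + 2.1x4 ≥ 5.1   (fibre)
  10x1 + 10x2 + 5x3 + 8x4 ≥ 17   (protein)
  x1, x2, x3, x4 ≥ 0.
The minimum-cost mix takes nothing from quinoa, tofu — only broccoli, peanut butter. Binding constraints: fibre and protein.
Solving gives x3 = 0.1278, x4 = 2.045.
Objective = 0.81·0.1278 + 0.34·2.045 = 0.79882.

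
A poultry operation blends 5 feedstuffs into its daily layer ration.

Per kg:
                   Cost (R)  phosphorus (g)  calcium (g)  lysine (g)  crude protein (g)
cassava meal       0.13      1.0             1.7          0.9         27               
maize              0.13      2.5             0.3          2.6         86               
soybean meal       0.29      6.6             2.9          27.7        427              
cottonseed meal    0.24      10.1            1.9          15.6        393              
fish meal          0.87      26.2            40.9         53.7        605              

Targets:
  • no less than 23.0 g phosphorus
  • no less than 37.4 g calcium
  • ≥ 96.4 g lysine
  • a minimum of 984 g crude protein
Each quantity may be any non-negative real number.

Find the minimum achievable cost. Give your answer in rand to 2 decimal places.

Let x1 = kg of cassava meal, x2 = kg of maize, x3 = kg of soybean meal, x4 = kg of cottonseed meal, x5 = kg of fish meal.
min 0.13x1 + 0.13x2 + 0.29x3 + 0.24x4 + 0.87x5 s.t.:
  1x1 + 2.5x2 + 6.6x3 + 10.1x4 + 26.2x5 ≥ 23   (phosphorus)
  1.7x1 + 0.3x2 + 2.9x3 + 1.9x4 + 40.9x5 ≥ 37.4   (calcium)
  0.9x1 + 2.6x2 + 27.7x3 + 15.6x4 + 53.7x5 ≥ 96.4   (lysine)
  27x1 + 86x2 + 427x3 + 393x4 + 605x5 ≥ 984   (crude protein)
  x1, x2, x3, x4, x5 ≥ 0.
At the optimum only soybean meal, fish meal are positive (cassava meal, maize, cottonseed meal = 0). The calcium and lysine requirements are met with equality.
So soybean meal = 1.98 kg, fish meal = 0.7741 kg.
Objective = 0.29·1.98 + 0.87·0.7741 = 1.2477.

R1.25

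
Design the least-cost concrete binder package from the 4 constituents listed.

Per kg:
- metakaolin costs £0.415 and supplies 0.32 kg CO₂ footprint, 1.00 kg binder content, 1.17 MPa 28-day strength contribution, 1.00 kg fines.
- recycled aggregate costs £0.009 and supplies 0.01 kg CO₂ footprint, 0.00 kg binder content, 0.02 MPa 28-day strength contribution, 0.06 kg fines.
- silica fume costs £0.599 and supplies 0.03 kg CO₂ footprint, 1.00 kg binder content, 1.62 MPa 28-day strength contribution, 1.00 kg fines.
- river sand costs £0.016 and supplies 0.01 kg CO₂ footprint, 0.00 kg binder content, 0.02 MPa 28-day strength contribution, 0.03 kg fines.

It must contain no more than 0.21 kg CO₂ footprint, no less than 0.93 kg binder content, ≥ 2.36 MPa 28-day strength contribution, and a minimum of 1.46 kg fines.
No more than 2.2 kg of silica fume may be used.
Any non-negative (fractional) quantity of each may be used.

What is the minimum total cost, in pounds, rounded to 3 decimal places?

Let x1 = kg of metakaolin, x2 = kg of recycled aggregate, x3 = kg of silica fume, x4 = kg of river sand.
Minimise 0.415x1 + 0.009x2 + 0.599x3 + 0.016x4 s.t.:
  0.32x1 + 0.01x2 + 0.03x3 + 0.01x4 ≤ 0.21   (CO₂ footprint)
  1x1 + 1x3 ≥ 0.93   (binder content)
  1.17x1 + 0.02x2 + 1.62x3 + 0.02x4 ≥ 2.36   (28-day strength contribution)
  1x1 + 0.06x2 + 1x3 + 0.03x4 ≥ 1.46   (fines)
  x3 ≤ 2.2
  x1, x2, x3, x4 ≥ 0.
The minimum-cost mix takes nothing from recycled aggregate, river sand — only metakaolin, silica fume. Binding constraints: CO₂ footprint and 28-day strength contribution.
That vertex is x1 = 0.5574, x3 = 1.054.
Hence cost = 0.415·0.5574 + 0.599·1.054 = £0.86267.

£0.863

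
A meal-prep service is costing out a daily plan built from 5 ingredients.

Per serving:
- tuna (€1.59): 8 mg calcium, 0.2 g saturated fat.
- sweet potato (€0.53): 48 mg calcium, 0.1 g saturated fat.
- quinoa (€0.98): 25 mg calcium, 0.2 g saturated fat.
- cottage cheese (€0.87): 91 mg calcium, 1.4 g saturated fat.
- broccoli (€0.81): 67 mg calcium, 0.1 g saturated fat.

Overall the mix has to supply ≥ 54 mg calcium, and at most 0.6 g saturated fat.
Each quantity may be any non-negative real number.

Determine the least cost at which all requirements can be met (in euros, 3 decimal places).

Treat it as an LP. Let x1 = servings of tuna, x2 = servings of sweet potato, x3 = servings of quinoa, x4 = servings of cottage cheese, x5 = servings of broccoli.
Minimise 1.59x1 + 0.53x2 + 0.98x3 + 0.87x4 + 0.81x5 s.t.:
  8x1 + 48x2 + 25x3 + 91x4 + 67x5 ≥ 54   (calcium)
  0.2x1 + 0.1x2 + 0.2x3 + 1.4x4 + 0.1x5 ≤ 0.6   (saturated fat)
  x1, x2, x3, x4, x5 ≥ 0.
At the optimum only sweet potato, cottage cheese are positive (tuna, quinoa, broccoli = 0). Binding constraints: calcium and saturated fat.
So sweet potato = 0.3614 servings, cottage cheese = 0.4028 servings.
Hence cost = 0.53·0.3614 + 0.87·0.4028 = €0.54198.

€0.542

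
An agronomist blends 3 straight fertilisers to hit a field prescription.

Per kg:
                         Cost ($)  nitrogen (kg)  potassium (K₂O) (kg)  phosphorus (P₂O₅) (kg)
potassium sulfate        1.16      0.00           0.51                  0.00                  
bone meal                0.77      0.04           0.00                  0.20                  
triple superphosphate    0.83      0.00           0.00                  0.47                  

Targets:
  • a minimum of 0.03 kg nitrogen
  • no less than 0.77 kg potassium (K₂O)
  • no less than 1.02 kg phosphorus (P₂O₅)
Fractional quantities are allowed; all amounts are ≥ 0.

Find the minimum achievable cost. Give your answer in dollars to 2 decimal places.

Treat it as an LP. Let x1 = kg of potassium sulfate, x2 = kg of bone meal, x3 = kg of triple superphosphate.
min 1.16x1 + 0.77x2 + 0.83x3 subject to:
  0.04x2 ≥ 0.03   (nitrogen)
  0.51x1 ≥ 0.77   (potassium (K₂O))
  0.2x2 + 0.47x3 ≥ 1.02   (phosphorus (P₂O₅))
  x1, x2, x3 ≥ 0.
All 3 inputs are positive at the optimum. Binding constraints: nitrogen, potassium (K₂O), phosphorus (P₂O₅).
That vertex is x1 = 1.51, x2 = 0.75, x3 = 1.851.
Hence cost = 1.16·1.51 + 0.77·0.75 + 0.83·1.851 = $3.8654.

$3.87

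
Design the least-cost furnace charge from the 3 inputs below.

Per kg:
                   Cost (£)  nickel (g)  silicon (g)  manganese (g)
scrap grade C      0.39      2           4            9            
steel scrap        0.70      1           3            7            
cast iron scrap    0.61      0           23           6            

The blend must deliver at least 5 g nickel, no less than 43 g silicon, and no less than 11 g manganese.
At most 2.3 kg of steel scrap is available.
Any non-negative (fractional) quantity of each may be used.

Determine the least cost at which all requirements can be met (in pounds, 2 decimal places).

£1.85

This is a linear program. Let x1 = kg of scrap grade C, x2 = kg of steel scrap, x3 = kg of cast iron scrap.
Minimise 0.39x1 + 0.7x2 + 0.61x3 s.t.:
  2x1 + 1x2 ≥ 5   (nickel)
  4x1 + 3x2 + 23x3 ≥ 43   (silicon)
  9x1 + 7x2 + 6x3 ≥ 11   (manganese)
  x2 ≤ 2.3
  x1, x2, x3 ≥ 0.
At the optimum only scrap grade C, cast iron scrap are positive (steel scrap = 0). There the nickel and silicon constraints are tight.
Solving gives x1 = 2.5, x3 = 1.435.
Objective = 0.39·2.5 + 0.61·1.435 = 1.8504.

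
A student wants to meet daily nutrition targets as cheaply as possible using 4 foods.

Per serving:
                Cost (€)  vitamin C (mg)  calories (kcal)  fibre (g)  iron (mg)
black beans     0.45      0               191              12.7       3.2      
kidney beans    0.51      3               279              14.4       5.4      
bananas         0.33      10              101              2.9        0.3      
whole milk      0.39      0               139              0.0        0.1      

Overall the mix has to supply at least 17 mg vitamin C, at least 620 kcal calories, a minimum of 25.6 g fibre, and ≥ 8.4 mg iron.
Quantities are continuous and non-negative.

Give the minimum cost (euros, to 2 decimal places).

€1.30

Let x1 = servings of black beans, x2 = servings of kidney beans, x3 = servings of bananas, x4 = servings of whole milk.
min 0.45x1 + 0.51x2 + 0.33x3 + 0.39x4 s.t.:
  3x2 + 10x3 ≥ 17   (vitamin C)
  191x1 + 279x2 + 101x3 + 139x4 ≥ 620   (calories)
  12.7x1 + 14.4x2 + 2.9x3 ≥ 25.6   (fibre)
  3.2x1 + 5.4x2 + 0.3x3 + 0.1x4 ≥ 8.4   (iron)
  x1, x2, x3, x4 ≥ 0.
At the optimum only kidney beans, bananas are positive (black beans, whole milk = 0). Binding constraints: vitamin C and calories.
So kidney beans = 1.803 servings, bananas = 1.159 servings.
Cost = 0.51·1.803 + 0.33·1.159 = 1.3020.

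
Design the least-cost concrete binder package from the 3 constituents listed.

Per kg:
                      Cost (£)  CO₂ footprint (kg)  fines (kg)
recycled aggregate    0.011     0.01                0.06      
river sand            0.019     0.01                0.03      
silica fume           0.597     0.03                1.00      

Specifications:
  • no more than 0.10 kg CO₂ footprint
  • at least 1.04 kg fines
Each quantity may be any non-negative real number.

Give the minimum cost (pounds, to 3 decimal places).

Set it up as a linear program. Let x1 = kg of recycled aggregate, x2 = kg of river sand, x3 = kg of silica fume.
Minimize 0.011x1 + 0.019x2 + 0.597x3 subject to:
  0.01x1 + 0.01x2 + 0.03x3 ≤ 0.1   (CO₂ footprint)
  0.06x1 + 0.03x2 + 1x3 ≥ 1.04   (fines)
  x1, x2, x3 ≥ 0.
At the optimum only recycled aggregate, silica fume are positive (river sand = 0). The CO₂ footprint and fines requirements are met with equality.
That vertex is x1 = 8.39, x3 = 0.5366.
Hence cost = 0.011·8.39 + 0.597·0.5366 = £0.41264.

£0.413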